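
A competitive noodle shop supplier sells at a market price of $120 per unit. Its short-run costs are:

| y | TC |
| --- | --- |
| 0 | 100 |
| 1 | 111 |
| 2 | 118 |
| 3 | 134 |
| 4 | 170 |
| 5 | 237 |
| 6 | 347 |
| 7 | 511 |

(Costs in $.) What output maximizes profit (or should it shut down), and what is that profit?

Compute π = P·y − TC at each output: y=0: -100; y=1: 9; y=2: 122; y=3: 226; y=4: 310; y=5: 363; y=6: 373; y=7: 329.
Profit is maximized at y = 6. AVC there is 247/6 = $41.17 ≤ P, so producing beats shutting down (which would give -$100).

y = 6; profit = $373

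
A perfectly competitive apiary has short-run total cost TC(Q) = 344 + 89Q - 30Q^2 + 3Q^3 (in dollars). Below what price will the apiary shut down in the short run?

$14 per unit

Short-run supply begins at min AVC. From VC = 89Q - 30Q^2 + 3Q^3, AVC = 89 - 30Q + 3Q^2.
At the minimum of AVC, MC = AVC. MC = 89 - 60Q + 9Q^2; setting MC = AVC gives 6Q^2 - 30Q = 0, so Q = 5. min AVC = 14.
For P < $14 the firm produces nothing.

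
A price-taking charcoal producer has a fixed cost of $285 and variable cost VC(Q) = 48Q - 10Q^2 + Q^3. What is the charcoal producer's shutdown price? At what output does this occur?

$23 per unit, at Q = 5

The shutdown price is the minimum of AVC. VC = 48Q - 10Q^2 + Q^3, so AVC = 48 - 10Q + Q^2.
At the minimum of AVC, MC = AVC. MC = 48 - 20Q + 3Q^2; setting MC = AVC gives 2Q^2 - 10Q = 0, so Q = 5. min AVC = 23.
The firm shuts down for any P below $23.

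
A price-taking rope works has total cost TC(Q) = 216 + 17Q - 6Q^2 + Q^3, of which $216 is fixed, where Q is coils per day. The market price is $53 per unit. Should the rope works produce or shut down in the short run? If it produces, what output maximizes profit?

Produce at Q = 6

From TC, MC = TC'(Q) = 17 - 12Q + 3Q^2 and AVC = VC/Q = 17 - 6Q + Q^2.
The AVC parabola has its vertex at Q = 6/2 = 3, where AVC = 17 - 6·3 + 3^2 = $8.
Because $53 ≥ $8, revenue can cover variable cost; the firm operates.
Solving P = MC: -36 - 12Q + 3Q^2 = 0 ⇒ Q = -2 or 6. On the upward-sloping branch, Q* = 6.
Check: AVC at Q = 6 is $17 ≤ P, so revenue covers variable cost.
Profit = P·Q − TC = 53·6 − 318 = $0.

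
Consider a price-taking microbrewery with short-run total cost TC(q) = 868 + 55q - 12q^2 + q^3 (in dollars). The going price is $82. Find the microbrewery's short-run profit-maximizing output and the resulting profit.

Profit = -$382 at q = 9

AVC = 55 - 12q + q^2 has its minimum $19 at q = 6; price $82 clears that bar, so the firm operates.
With MC = 55 - 24q + 3q^2, P = MC on the upward-sloping part at q* = 9.
TR = 82·9 = 738. TC = 868 + 252 = 1120. Profit = 738 − 1120 = -$382.
That loss of $382 beats the $868 the firm would lose by shutting down; producing recovers $486 of fixed cost.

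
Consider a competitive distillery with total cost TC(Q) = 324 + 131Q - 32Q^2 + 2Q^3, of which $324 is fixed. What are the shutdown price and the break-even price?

Shutdown price = $3; break-even price = $41

Shutdown price = min AVC. AVC = 131 - 32Q + 2Q^2, with vertex at Q = 8 and minimum $3.
ATC = 324/Q + 131 - 32Q + 2Q^2. Setting dATC/dQ = −324/Q^2 − 32 + 4Q = 0 gives Q = 9 (since 4·9^3 − 32·9^2 = 324).
min ATC = 324/9 + 131 − 32·9 + 2·9^2 = $41. That is the break-even price.
Between these two prices the firm operates at a loss; above $41 it earns a profit.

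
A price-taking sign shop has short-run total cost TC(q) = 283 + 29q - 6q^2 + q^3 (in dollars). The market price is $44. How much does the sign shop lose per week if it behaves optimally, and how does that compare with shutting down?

Profit = -$183 at q = 5

AVC = 29 - 6q + q^2; min AVC = $20 at q = 3. Since P = $44 ≥ min AVC, the firm produces.
MC = 29 - 12q + 3q^2. Setting P = MC and taking the root on the rising branch gives q* = 5.
TR = 44·5 = 220. TC = 283 + 120 = 403. Profit = 220 − 403 = -$183.
That loss of $183 beats the $283 the firm would lose by shutting down; producing recovers $100 of fixed cost.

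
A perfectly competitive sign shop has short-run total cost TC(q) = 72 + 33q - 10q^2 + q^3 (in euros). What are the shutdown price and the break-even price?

Shutdown price = €8; break-even price = €21

Shutdown price = min AVC. AVC = 33 - 10q + q^2, with vertex at q = 5 and minimum €8.
ATC = 72/q + 33 - 10q + q^2. Setting dATC/dq = −72/q^2 − 10 + 2q = 0 gives q = 6 (since 2·6^3 − 10·6^2 = 72).
min ATC = 72/6 + 33 − 10·6 + 6^2 = €21. That is the break-even price.
Between these two prices the firm operates at a loss; above €21 it earns a profit.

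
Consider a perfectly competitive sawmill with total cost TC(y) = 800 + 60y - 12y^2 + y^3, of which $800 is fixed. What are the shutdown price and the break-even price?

Shutdown price = min AVC. AVC = 60 - 12y + y^2, with vertex at y = 6 and minimum $24.
ATC = 800/y + 60 - 12y + y^2. Setting dATC/dy = −800/y^2 − 12 + 2y = 0 gives y = 10 (since 2·10^3 − 12·10^2 = 800).
min ATC = 800/10 + 60 − 12·10 + 10^2 = $120. That is the break-even price.
For $24 ≤ P < $120 the firm produces at a loss; below $24 it shuts down.

Shutdown price = $24; break-even price = $120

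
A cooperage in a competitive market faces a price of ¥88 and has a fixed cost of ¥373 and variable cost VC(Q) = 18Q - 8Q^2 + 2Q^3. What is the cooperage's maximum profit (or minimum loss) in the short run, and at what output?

AVC = 18 - 8Q + 2Q^2; min AVC = ¥10 at Q = 2. Since P = ¥88 ≥ min AVC, the firm produces.
MC = 18 - 16Q + 6Q^2. Setting P = MC and taking the root on the rising branch gives Q* = 5.
TR = 88·5 = 440. TC = 373 + 140 = 513. Profit = 440 − 513 = -¥73.
Shutting down would mean losing the fixed cost of ¥373, so operating at a loss of ¥73 is better by ¥300.

Profit = -¥73 at Q = 5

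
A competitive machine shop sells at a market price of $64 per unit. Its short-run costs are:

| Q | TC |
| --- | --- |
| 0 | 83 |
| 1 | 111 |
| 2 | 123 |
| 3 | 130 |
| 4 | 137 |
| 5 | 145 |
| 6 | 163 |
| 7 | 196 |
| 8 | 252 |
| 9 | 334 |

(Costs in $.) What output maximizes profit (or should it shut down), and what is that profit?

Tabulate TR − TC: Q=0: -83; Q=1: -47; Q=2: 5; Q=3: 62; Q=4: 119; Q=5: 175; Q=6: 221; Q=7: 252; Q=8: 260; Q=9: 242.
Profit is maximized at Q = 8. AVC there is 169/8 = $21.12 ≤ P, so producing beats shutting down (which would give -$83).

Q = 8; profit = $260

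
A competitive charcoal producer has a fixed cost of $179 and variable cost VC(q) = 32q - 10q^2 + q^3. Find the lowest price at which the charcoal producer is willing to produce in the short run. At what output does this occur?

The firm shuts down when price falls below the minimum of average variable cost. AVC = VC/q = 32 - 10q + q^2.
dAVC/dq = -10 + 2q = 0 gives q = 5. min AVC = 32 - 10·5 + 5^2 = 7.
So the shutdown price is $7.

$7 per unit, at q = 5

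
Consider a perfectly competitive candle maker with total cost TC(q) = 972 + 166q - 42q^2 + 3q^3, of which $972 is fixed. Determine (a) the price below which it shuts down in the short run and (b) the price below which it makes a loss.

Shutdown price = $19; break-even price = $139

Shutdown price = min AVC. AVC = 166 - 42q + 3q^2, with vertex at q = 7 and minimum $19.
ATC = 972/q + 166 - 42q + 3q^2. Setting dATC/dq = −972/q^2 − 42 + 6q = 0 gives q = 9 (since 6·9^3 − 42·9^2 = 972).
min ATC = 972/9 + 166 − 42·9 + 3·9^2 = $139. That is the break-even price.
Between these two prices the firm operates at a loss; above $139 it earns a profit.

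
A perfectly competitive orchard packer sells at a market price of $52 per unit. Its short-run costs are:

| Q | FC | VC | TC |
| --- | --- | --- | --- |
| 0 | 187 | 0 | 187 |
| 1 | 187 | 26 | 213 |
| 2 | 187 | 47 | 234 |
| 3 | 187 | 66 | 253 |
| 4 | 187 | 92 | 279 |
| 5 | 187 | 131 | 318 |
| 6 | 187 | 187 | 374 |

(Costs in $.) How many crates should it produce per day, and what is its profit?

Q = 5; profit = -$58

Profit at each row (π = 52Q − TC): Q=0: -187; Q=1: -161; Q=2: -130; Q=3: -97; Q=4: -71; Q=5: -58; Q=6: -62.
Profit is maximized at Q = 5. AVC there is 131/5 = $26.20 ≤ P, so producing beats shutting down (which would give -$187).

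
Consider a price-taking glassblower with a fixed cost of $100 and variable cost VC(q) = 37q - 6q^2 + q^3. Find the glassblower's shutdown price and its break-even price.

Shutdown price = $28; break-even price = $52

Shutdown price = min AVC. AVC = 37 - 6q + q^2, with vertex at q = 3 and minimum $28.
ATC = 100/q + 37 - 6q + q^2. Setting dATC/dq = −100/q^2 − 6 + 2q = 0 gives q = 5 (since 2·5^3 − 6·5^2 = 100).
min ATC = 100/5 + 37 − 6·5 + 5^2 = $52. That is the break-even price.
For $28 ≤ P < $52 the firm produces at a loss; below $28 it shuts down.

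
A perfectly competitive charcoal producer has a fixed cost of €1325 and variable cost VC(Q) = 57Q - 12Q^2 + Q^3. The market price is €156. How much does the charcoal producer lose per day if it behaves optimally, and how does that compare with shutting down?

Profit = -€115 at Q = 11

AVC = 57 - 12Q + Q^2; min AVC = €21 at Q = 6. Since P = €156 ≥ min AVC, the firm produces.
MC = 57 - 24Q + 3Q^2. Setting P = MC and taking the root on the rising branch gives Q* = 11.
TR = 156·11 = 1716. TC = 1325 + 506 = 1831. Profit = 1716 − 1831 = -€115.
Shutting down would mean losing the fixed cost of €1325, so operating at a loss of €115 is better by €1210.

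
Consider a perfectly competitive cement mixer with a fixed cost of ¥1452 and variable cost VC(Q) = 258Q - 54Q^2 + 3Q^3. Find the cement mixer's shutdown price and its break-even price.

AVC = 258 - 54Q + 3Q^2; minimized at Q = 9, giving min AVC = ¥15. That is the shutdown price.
ATC = 1452/Q + 258 - 54Q + 3Q^2. Setting dATC/dQ = −1452/Q^2 − 54 + 6Q = 0 gives Q = 11 (since 6·11^3 − 54·11^2 = 1452).
min ATC = 1452/11 + 258 − 54·11 + 3·11^2 = ¥159. That is the break-even price.
For ¥15 ≤ P < ¥159 the firm produces at a loss; below ¥15 it shuts down.

Shutdown price = ¥15; break-even price = ¥159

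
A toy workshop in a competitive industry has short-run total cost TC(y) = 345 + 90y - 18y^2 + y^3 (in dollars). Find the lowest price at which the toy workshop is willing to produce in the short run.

Short-run supply begins at min AVC. From VC = 90y - 18y^2 + y^3, AVC = 90 - 18y + y^2.
dAVC/dy = -18 + 2y = 0 gives y = 9. min AVC = 90 - 18·9 + 9^2 = 9.
The firm shuts down for any P below $9.

$9 per unit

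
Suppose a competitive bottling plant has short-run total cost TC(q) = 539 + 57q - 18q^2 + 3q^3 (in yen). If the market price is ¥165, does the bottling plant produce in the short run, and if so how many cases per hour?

From TC, MC = TC'(q) = 57 - 36q + 9q^2 and AVC = VC/q = 57 - 18q + 3q^2.
AVC hits its minimum where MC = AVC, at q = 3, giving min AVC = 57 - 18·3 + 3·3^2 = ¥30.
P = ¥165 exceeds min AVC = ¥30, so the firm stays open.
Set P = MC: 165 = 57 - 36q + 9q^2 → -108 - 36q + 9q^2 = 0. The roots are q = -2 and q = 6; the profit-maximizing output is on the rising part of MC, so q* = 6.
Check: AVC at q = 6 is ¥57 ≤ P, so revenue covers variable cost.
Profit = P·q − TC = 165·6 − 881 = ¥109.

Produce at q = 6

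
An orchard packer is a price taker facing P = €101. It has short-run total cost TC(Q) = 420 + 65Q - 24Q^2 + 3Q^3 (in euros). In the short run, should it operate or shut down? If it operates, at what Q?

Produce at Q = 6

Strip out fixed cost: VC = 65Q - 24Q^2 + 3Q^3. Then AVC = 65 - 24Q + 3Q^2 and MC = 65 - 48Q + 9Q^2.
AVC is minimized where dAVC/dQ = -24 + 6Q = 0, at Q = 4; min AVC = 65 - 24·4 + 3·4^2 = €17.
Since P = €101 ≥ min AVC = €17, price covers variable cost and the firm should produce.
Solving P = MC: -36 - 48Q + 9Q^2 = 0 ⇒ Q = -2/3 or 6. On the upward-sloping branch, Q* = 6.
Check: AVC at Q = 6 is €29 ≤ P, so revenue covers variable cost.
Profit = P·Q − TC = 101·6 − 594 = €12.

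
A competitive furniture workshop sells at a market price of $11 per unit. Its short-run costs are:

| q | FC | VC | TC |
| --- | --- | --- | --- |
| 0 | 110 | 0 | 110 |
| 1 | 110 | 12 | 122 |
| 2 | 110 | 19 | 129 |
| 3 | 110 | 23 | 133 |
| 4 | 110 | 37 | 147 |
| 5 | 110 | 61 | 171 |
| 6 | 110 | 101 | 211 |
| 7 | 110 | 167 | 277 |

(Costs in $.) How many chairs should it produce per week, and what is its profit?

Tabulate TR − TC: q=0: -110; q=1: -111; q=2: -107; q=3: -100; q=4: -103; q=5: -116; q=6: -145; q=7: -200.
Profit is maximized at q = 3. AVC there is 23/3 = $7.67 ≤ P, so producing beats shutting down (which would give -$110).

q = 3; profit = -$100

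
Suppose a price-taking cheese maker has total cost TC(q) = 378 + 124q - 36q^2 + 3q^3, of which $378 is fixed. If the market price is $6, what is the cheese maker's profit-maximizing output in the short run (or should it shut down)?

Variable cost is VC = 124q - 36q^2 + 3q^3, so AVC = VC/q = 124 - 36q + 3q^2 and MC = dTC/dq = 124 - 72q + 9q^2.
AVC hits its minimum where MC = AVC, at q = 6, giving min AVC = 124 - 36·6 + 3·6^2 = $16.
Since P = $6 < min AVC = $16, price fails to cover variable cost at any output.
Shutting down limits the loss to fixed cost, $378.

Shut down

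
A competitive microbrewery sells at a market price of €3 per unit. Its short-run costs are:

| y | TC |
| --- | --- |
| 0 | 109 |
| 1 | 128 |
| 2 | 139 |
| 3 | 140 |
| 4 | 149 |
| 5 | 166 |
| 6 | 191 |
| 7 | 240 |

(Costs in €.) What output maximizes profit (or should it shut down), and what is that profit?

y = 0 (shut down); profit = -€109

Tabulate TR − TC: y=0: -109; y=1: -125; y=2: -133; y=3: -131; y=4: -137; y=5: -151; y=6: -173; y=7: -219.
Profit is highest at y = 0. Equivalently, the lowest AVC in the table is 40/4 ≈ €10 at y = 4, and P = €3 falls below it — price never covers variable cost, so the firm shuts down and loses only its fixed cost.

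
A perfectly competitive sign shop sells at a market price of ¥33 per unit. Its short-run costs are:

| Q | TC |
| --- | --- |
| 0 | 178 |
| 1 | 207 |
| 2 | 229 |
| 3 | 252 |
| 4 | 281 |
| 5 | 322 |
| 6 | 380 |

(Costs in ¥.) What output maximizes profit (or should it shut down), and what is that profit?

Profit at each row (π = 33Q − TC): Q=0: -178; Q=1: -174; Q=2: -163; Q=3: -153; Q=4: -149; Q=5: -157; Q=6: -182.
Profit is maximized at Q = 4. AVC there is 103/4 = ¥25.75 ≤ P, so producing beats shutting down (which would give -¥178).

Q = 4; profit = -¥149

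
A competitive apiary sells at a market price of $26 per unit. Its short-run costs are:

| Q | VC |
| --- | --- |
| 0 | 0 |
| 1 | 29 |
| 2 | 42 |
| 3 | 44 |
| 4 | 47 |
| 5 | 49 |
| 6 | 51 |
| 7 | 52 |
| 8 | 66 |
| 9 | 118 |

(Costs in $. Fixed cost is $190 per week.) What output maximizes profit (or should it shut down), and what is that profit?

Profit at each row (π = 26Q − TC): Q=0: -190; Q=1: -193; Q=2: -180; Q=3: -156; Q=4: -133; Q=5: -109; Q=6: -85; Q=7: -60; Q=8: -48; Q=9: -74.
Profit is maximized at Q = 8. AVC there is 66/8 = $8.25 ≤ P, so producing beats shutting down (which would give -$190).

Q = 8; profit = -$48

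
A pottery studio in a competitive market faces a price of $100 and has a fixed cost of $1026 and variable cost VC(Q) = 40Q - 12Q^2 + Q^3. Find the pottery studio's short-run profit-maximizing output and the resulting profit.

AVC = 40 - 12Q + Q^2 has its minimum $4 at Q = 6; price $100 clears that bar, so the firm operates.
With MC = 40 - 24Q + 3Q^2, P = MC on the upward-sloping part at Q* = 10.
TR = 100·10 = 1000. TC = 1026 + 200 = 1226. Profit = 1000 − 1226 = -$226.
Shutting down would mean losing the fixed cost of $1026, so operating at a loss of $226 is better by $800.

Profit = -$226 at Q = 10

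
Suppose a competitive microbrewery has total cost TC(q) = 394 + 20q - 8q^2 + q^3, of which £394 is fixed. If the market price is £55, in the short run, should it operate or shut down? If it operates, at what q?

Produce at q = 7

From TC, MC = TC'(q) = 20 - 16q + 3q^2 and AVC = VC/q = 20 - 8q + q^2.
AVC hits its minimum where MC = AVC, at q = 4, giving min AVC = 20 - 8·4 + 4^2 = £4.
Since P = £55 ≥ min AVC = £4, price covers variable cost and the firm should produce.
Set P = MC: 55 = 20 - 16q + 3q^2 → -35 - 16q + 3q^2 = 0. The roots are q = -5/3 and q = 7; the profit-maximizing output is on the rising part of MC, so q* = 7.
Check: AVC at q = 7 is £13 ≤ P, so revenue covers variable cost.
Profit = P·q − TC = 55·7 − 485 = -£100, a loss, but smaller than the £394 fixed cost the firm would lose by shutting down.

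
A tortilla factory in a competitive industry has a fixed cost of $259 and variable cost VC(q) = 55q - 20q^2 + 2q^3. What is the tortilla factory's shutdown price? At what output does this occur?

Short-run supply begins at min AVC. From VC = 55q - 20q^2 + 2q^3, AVC = 55 - 20q + 2q^2.
dAVC/dq = -20 + 4q = 0 gives q = 5. min AVC = 55 - 20·5 + 2·5^2 = 5.
For P < $5 the firm produces nothing.

$5 per unit, at q = 5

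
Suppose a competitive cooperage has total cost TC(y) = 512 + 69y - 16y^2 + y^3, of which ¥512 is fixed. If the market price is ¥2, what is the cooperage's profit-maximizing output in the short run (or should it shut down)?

From TC, MC = TC'(y) = 69 - 32y + 3y^2 and AVC = VC/y = 69 - 16y + y^2.
AVC is minimized where dAVC/dy = -16 + 2y = 0, at y = 8; min AVC = 69 - 16·8 + 8^2 = ¥5.
Since P = ¥2 < min AVC = ¥5, price fails to cover variable cost at any output.
Shutting down limits the loss to fixed cost, ¥512.

Shut down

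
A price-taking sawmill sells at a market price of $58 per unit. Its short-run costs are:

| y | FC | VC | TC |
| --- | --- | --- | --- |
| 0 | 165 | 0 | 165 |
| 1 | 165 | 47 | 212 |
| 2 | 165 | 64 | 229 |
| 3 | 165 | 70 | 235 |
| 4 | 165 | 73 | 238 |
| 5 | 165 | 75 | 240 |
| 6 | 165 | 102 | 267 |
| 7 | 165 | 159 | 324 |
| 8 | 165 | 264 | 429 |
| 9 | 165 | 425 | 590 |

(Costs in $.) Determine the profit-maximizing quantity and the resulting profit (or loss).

y = 7; profit = $82

Tabulate TR − TC: y=0: -165; y=1: -154; y=2: -113; y=3: -61; y=4: -6; y=5: 50; y=6: 81; y=7: 82; y=8: 35; y=9: -68.
Profit is maximized at y = 7. AVC there is 159/7 = $22.71 ≤ P, so producing beats shutting down (which would give -$165).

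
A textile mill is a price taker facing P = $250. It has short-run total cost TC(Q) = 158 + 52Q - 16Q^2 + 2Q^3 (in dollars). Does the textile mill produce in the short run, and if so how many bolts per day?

From TC, MC = TC'(Q) = 52 - 32Q + 6Q^2 and AVC = VC/Q = 52 - 16Q + 2Q^2.
AVC hits its minimum where MC = AVC, at Q = 4, giving min AVC = 52 - 16·4 + 2·4^2 = $20.
Since P = $250 ≥ min AVC = $20, price covers variable cost and the firm should produce.
Solving P = MC: -198 - 32Q + 6Q^2 = 0 ⇒ Q = -11/3 or 9. On the upward-sloping branch, Q* = 9.
Check: AVC at Q = 9 is $70 ≤ P, so revenue covers variable cost.
Profit = P·Q − TC = 250·9 − 788 = $1462.

Produce at Q = 9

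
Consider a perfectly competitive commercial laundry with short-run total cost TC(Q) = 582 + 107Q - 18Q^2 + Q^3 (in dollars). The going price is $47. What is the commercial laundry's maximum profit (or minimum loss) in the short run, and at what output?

AVC = 107 - 18Q + Q^2 has its minimum $26 at Q = 9; price $47 clears that bar, so the firm operates.
MC = 107 - 36Q + 3Q^2. Setting P = MC and taking the root on the rising branch gives Q* = 10.
TR = 47·10 = 470. TC = 582 + 270 = 852. Profit = 470 − 852 = -$382.
That loss of $382 beats the $582 the firm would lose by shutting down; producing recovers $200 of fixed cost.

Profit = -$382 at Q = 10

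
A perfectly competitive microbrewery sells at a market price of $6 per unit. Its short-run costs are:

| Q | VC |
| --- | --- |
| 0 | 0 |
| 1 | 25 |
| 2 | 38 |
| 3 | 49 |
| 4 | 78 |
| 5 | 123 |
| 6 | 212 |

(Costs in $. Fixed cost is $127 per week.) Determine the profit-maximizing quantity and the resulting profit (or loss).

Q = 0 (shut down); profit = -$127

Profit at each row (π = 6Q − TC): Q=0: -127; Q=1: -146; Q=2: -153; Q=3: -158; Q=4: -181; Q=5: -220; Q=6: -303.
Profit is highest at Q = 0. Equivalently, the lowest AVC in the table is 49/3 ≈ $16.33 at Q = 3, and P = $6 falls below it — price never covers variable cost, so the firm shuts down and loses only its fixed cost.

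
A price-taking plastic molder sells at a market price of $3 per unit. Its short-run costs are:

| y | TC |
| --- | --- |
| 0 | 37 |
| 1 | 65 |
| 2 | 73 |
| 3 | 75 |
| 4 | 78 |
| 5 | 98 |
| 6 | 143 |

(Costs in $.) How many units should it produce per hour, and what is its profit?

Compute π = P·y − TC at each output: y=0: -37; y=1: -62; y=2: -67; y=3: -66; y=4: -66; y=5: -83; y=6: -125.
Profit is highest at y = 0. Equivalently, the lowest AVC in the table is 41/4 ≈ $10.25 at y = 4, and P = $3 falls below it — price never covers variable cost, so the firm shuts down and loses only its fixed cost.

y = 0 (shut down); profit = -$37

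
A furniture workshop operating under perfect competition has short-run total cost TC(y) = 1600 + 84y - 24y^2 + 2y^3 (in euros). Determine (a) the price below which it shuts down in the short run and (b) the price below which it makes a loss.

Shutdown price = €12; break-even price = €204

Shutdown price = min AVC. AVC = 84 - 24y + 2y^2, with vertex at y = 6 and minimum €12.
ATC = 1600/y + 84 - 24y + 2y^2. Setting dATC/dy = −1600/y^2 − 24 + 4y = 0 gives y = 10 (since 4·10^3 − 24·10^2 = 1600).
min ATC = 1600/10 + 84 − 24·10 + 2·10^2 = €204. That is the break-even price.
For €12 ≤ P < €204 the firm produces at a loss; below €12 it shuts down.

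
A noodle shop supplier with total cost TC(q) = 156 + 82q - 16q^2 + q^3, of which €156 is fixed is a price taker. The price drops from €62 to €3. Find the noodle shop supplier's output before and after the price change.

MC = 82 - 32q + 3q^2; the shutdown threshold is min AVC = €18 (at q = 8).
With P = €62 above the shutdown price, P = MC gives q = 10.
At P = €3 < min AVC = €18, price no longer covers variable cost at any output, so the firm shuts down: q = 0.

Output falls from 10 to 0 (the firm shuts down)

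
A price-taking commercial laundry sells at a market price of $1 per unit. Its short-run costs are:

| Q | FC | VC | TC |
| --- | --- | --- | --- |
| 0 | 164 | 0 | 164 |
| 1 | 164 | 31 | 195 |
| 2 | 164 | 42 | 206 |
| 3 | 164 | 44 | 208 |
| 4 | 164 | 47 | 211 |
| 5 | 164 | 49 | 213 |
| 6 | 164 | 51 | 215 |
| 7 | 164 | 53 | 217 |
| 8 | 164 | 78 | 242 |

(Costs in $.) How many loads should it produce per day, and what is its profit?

Tabulate TR − TC: Q=0: -164; Q=1: -194; Q=2: -204; Q=3: -205; Q=4: -207; Q=5: -208; Q=6: -209; Q=7: -210; Q=8: -234.
Profit is highest at Q = 0. Equivalently, the lowest AVC in the table is 53/7 ≈ $7.57 at Q = 7, and P = $1 falls below it — price never covers variable cost, so the firm shuts down and loses only its fixed cost.

Q = 0 (shut down); profit = -$164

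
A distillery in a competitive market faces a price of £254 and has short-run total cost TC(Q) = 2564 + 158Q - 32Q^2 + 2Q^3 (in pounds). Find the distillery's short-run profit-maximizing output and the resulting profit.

Profit = -£260 at Q = 12

AVC = 158 - 32Q + 2Q^2 has its minimum £30 at Q = 8; price £254 clears that bar, so the firm operates.
MC = 158 - 64Q + 6Q^2. Setting P = MC and taking the root on the rising branch gives Q* = 12.
TR = 254·12 = 3048. TC = 2564 + 744 = 3308. Profit = 3048 − 3308 = -£260.
That loss of £260 beats the £2564 the firm would lose by shutting down; producing recovers £2304 of fixed cost.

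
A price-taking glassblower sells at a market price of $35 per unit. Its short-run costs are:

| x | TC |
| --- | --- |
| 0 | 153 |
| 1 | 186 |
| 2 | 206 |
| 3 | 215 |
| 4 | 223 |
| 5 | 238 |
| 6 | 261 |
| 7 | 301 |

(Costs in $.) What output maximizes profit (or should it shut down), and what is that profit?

x = 6; profit = -$51

Tabulate TR − TC: x=0: -153; x=1: -151; x=2: -136; x=3: -110; x=4: -83; x=5: -63; x=6: -51; x=7: -56.
Profit is maximized at x = 6. AVC there is 108/6 = $18 ≤ P, so producing beats shutting down (which would give -$153).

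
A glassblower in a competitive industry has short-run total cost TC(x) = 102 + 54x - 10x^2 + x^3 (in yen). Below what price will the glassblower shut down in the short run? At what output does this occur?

¥29 per unit, at x = 5

The shutdown price is the minimum of AVC. VC = 54x - 10x^2 + x^3, so AVC = 54 - 10x + x^2.
At the minimum of AVC, MC = AVC. MC = 54 - 20x + 3x^2; setting MC = AVC gives 2x^2 - 10x = 0, so x = 5. min AVC = 29.
The firm shuts down for any P below ¥29.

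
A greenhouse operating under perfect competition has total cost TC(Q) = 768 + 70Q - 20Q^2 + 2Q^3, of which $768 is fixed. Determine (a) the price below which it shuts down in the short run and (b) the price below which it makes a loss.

Shutdown price = $20; break-even price = $134

AVC = 70 - 20Q + 2Q^2; minimized at Q = 5, giving min AVC = $20. That is the shutdown price.
ATC = 768/Q + 70 - 20Q + 2Q^2. Setting dATC/dQ = −768/Q^2 − 20 + 4Q = 0 gives Q = 8 (since 4·8^3 − 20·8^2 = 768).
min ATC = 768/8 + 70 − 20·8 + 2·8^2 = $134. That is the break-even price.
For $20 ≤ P < $134 the firm produces at a loss; below $20 it shuts down.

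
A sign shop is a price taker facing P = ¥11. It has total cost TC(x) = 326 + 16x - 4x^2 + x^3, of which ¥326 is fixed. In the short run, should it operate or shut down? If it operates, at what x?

Shut down

From TC, MC = TC'(x) = 16 - 8x + 3x^2 and AVC = VC/x = 16 - 4x + x^2.
AVC is minimized where dAVC/dx = -4 + 2x = 0, at x = 2; min AVC = 16 - 4·2 + 2^2 = ¥12.
P = ¥11 lies below min AVC = ¥12; no output level covers variable cost.
The firm minimizes its loss by shutting down and losing only its fixed cost of ¥326.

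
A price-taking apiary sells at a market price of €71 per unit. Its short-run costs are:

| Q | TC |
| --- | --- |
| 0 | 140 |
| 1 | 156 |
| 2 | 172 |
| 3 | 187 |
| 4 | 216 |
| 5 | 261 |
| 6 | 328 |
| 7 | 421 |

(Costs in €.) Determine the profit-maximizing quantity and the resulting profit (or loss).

Tabulate TR − TC: Q=0: -140; Q=1: -85; Q=2: -30; Q=3: 26; Q=4: 68; Q=5: 94; Q=6: 98; Q=7: 76.
Profit is maximized at Q = 6. AVC there is 188/6 = €31.33 ≤ P, so producing beats shutting down (which would give -€140).

Q = 6; profit = €98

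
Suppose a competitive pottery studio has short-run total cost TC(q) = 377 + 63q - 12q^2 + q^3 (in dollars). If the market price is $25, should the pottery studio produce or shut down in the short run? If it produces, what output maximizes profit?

Shut down

From TC, MC = TC'(q) = 63 - 24q + 3q^2 and AVC = VC/q = 63 - 12q + q^2.
AVC is minimized where dAVC/dq = -12 + 2q = 0, at q = 6; min AVC = 63 - 12·6 + 6^2 = $27.
P = $25 lies below min AVC = $27; no output level covers variable cost.
Shutting down limits the loss to fixed cost, $377.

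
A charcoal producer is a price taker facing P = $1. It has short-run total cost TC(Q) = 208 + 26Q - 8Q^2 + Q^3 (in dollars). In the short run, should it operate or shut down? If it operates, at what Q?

Shut down

Strip out fixed cost: VC = 26Q - 8Q^2 + Q^3. Then AVC = 26 - 8Q + Q^2 and MC = 26 - 16Q + 3Q^2.
AVC hits its minimum where MC = AVC, at Q = 4, giving min AVC = 26 - 8·4 + 4^2 = $10.
Since P = $1 < min AVC = $10, price fails to cover variable cost at any output.
Best response: produce nothing and absorb the $208 fixed cost.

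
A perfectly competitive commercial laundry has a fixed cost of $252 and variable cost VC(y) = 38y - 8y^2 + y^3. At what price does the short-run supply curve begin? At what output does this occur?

The firm shuts down when price falls below the minimum of average variable cost. AVC = VC/y = 38 - 8y + y^2.
At the minimum of AVC, MC = AVC. MC = 38 - 16y + 3y^2; setting MC = AVC gives 2y^2 - 8y = 0, so y = 4. min AVC = 22.
So the shutdown price is $22.

$22 per unit, at y = 4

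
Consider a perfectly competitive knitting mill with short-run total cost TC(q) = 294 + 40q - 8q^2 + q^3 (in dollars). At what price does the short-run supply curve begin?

The firm shuts down when price falls below the minimum of average variable cost. AVC = VC/q = 40 - 8q + q^2.
At the minimum of AVC, MC = AVC. MC = 40 - 16q + 3q^2; setting MC = AVC gives 2q^2 - 8q = 0, so q = 4. min AVC = 24.
So the shutdown price is $24.

$24 per unit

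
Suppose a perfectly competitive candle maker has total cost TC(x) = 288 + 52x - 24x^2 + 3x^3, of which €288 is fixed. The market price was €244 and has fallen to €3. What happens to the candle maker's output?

Output falls from 8 to 0 (the firm shuts down)

AVC = 52 - 24x + 3x^2, minimized at x = 4 where min AVC = €4. MC = 52 - 48x + 9x^2.
With P = €244 above the shutdown price, P = MC gives x = 8.
At P = €3 < min AVC = €4, price no longer covers variable cost at any output, so the firm shuts down: x = 0.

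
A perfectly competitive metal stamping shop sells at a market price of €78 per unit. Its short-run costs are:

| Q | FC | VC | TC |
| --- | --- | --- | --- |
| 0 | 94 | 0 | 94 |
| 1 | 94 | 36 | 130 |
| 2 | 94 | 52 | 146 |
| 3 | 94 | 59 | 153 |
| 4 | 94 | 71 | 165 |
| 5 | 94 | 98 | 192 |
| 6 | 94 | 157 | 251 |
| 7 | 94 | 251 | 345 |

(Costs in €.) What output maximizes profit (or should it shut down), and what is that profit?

Tabulate TR − TC: Q=0: -94; Q=1: -52; Q=2: 10; Q=3: 81; Q=4: 147; Q=5: 198; Q=6: 217; Q=7: 201.
Profit is maximized at Q = 6. AVC there is 157/6 = €26.17 ≤ P, so producing beats shutting down (which would give -€94).

Q = 6; profit = €217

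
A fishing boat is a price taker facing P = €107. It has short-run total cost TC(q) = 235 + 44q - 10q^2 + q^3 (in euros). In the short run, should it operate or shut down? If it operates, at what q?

Strip out fixed cost: VC = 44q - 10q^2 + q^3. Then AVC = 44 - 10q + q^2 and MC = 44 - 20q + 3q^2.
The AVC parabola has its vertex at q = 10/2 = 5, where AVC = 44 - 10·5 + 5^2 = €19.
Since P = €107 ≥ min AVC = €19, price covers variable cost and the firm should produce.
Set P = MC: 107 = 44 - 20q + 3q^2 → -63 - 20q + 3q^2 = 0. The roots are q = -7/3 and q = 9; the profit-maximizing output is on the rising part of MC, so q* = 9.
Check: AVC at q = 9 is €35 ≤ P, so revenue covers variable cost.
Profit = P·q − TC = 107·9 − 550 = €413.

Produce at q = 9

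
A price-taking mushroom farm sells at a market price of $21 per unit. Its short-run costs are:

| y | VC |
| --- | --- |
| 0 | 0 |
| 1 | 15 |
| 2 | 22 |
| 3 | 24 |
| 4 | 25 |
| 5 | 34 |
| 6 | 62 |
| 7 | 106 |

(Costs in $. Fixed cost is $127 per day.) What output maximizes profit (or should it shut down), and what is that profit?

y = 5; profit = -$56

Compute π = P·y − TC at each output: y=0: -127; y=1: -121; y=2: -107; y=3: -88; y=4: -68; y=5: -56; y=6: -63; y=7: -86.
Profit is maximized at y = 5. AVC there is 34/5 = $6.80 ≤ P, so producing beats shutting down (which would give -$127).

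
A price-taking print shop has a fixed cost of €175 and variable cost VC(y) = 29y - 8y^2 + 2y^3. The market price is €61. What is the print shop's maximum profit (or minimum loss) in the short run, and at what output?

Profit = -€47 at y = 4

AVC = 29 - 8y + 2y^2; min AVC = €21 at y = 2. Since P = €61 ≥ min AVC, the firm produces.
MC = 29 - 16y + 6y^2. Setting P = MC and taking the root on the rising branch gives y* = 4.
TR = 61·4 = 244. TC = 175 + 116 = 291. Profit = 244 − 291 = -€47.
That loss of €47 beats the €175 the firm would lose by shutting down; producing recovers €128 of fixed cost.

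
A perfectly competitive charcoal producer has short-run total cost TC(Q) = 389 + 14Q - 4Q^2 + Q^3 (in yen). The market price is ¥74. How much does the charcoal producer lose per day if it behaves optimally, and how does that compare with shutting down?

AVC = 14 - 4Q + Q^2; min AVC = ¥10 at Q = 2. Since P = ¥74 ≥ min AVC, the firm produces.
With MC = 14 - 8Q + 3Q^2, P = MC on the upward-sloping part at Q* = 6.
TR = 74·6 = 444. TC = 389 + 156 = 545. Profit = 444 − 545 = -¥101.
Shutting down would mean losing the fixed cost of ¥389, so operating at a loss of ¥101 is better by ¥288.

Profit = -¥101 at Q = 6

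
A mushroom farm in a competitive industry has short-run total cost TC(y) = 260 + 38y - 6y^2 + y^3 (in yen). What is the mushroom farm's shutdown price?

¥29 per unit

Short-run supply begins at min AVC. From VC = 38y - 6y^2 + y^3, AVC = 38 - 6y + y^2.
At the minimum of AVC, MC = AVC. MC = 38 - 12y + 3y^2; setting MC = AVC gives 2y^2 - 6y = 0, so y = 3. min AVC = 29.
For P < ¥29 the firm produces nothing.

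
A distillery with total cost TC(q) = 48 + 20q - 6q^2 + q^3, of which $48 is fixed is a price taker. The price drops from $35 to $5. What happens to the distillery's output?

MC = 20 - 12q + 3q^2; the shutdown threshold is min AVC = $11 (at q = 3).
With P = $35 above the shutdown price, P = MC gives q = 5.
At P = $5 < min AVC = $11, price no longer covers variable cost at any output, so the firm shuts down: q = 0.

Output falls from 5 to 0 (the firm shuts down)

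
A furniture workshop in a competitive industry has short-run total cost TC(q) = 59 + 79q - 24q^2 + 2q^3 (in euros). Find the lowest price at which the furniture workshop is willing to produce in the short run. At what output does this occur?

€7 per unit, at q = 6

The firm shuts down when price falls below the minimum of average variable cost. AVC = VC/q = 79 - 24q + 2q^2.
At the minimum of AVC, MC = AVC. MC = 79 - 48q + 6q^2; setting MC = AVC gives 4q^2 - 24q = 0, so q = 6. min AVC = 7.
For P < €7 the firm produces nothing.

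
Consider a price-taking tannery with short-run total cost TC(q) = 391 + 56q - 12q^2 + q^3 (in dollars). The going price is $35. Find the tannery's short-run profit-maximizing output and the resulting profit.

AVC = 56 - 12q + q^2 has its minimum $20 at q = 6; price $35 clears that bar, so the firm operates.
MC = 56 - 24q + 3q^2. Setting P = MC and taking the root on the rising branch gives q* = 7.
TR = 35·7 = 245. TC = 391 + 147 = 538. Profit = 245 − 538 = -$293.
By producing, the firm covers all variable cost plus $98 of fixed cost; shutting down would lose the full $391.

Profit = -$293 at q = 7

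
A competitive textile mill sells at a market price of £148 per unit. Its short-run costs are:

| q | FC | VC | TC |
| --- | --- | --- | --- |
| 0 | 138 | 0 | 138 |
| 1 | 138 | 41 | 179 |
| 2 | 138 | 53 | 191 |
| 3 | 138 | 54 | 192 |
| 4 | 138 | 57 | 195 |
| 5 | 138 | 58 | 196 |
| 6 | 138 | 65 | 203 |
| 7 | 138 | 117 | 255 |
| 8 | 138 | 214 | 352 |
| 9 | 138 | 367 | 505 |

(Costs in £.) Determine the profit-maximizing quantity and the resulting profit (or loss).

q = 8; profit = £832

Profit at each row (π = 148q − TC): q=0: -138; q=1: -31; q=2: 105; q=3: 252; q=4: 397; q=5: 544; q=6: 685; q=7: 781; q=8: 832; q=9: 827.
Profit is maximized at q = 8. AVC there is 214/8 = £26.75 ≤ P, so producing beats shutting down (which would give -£138).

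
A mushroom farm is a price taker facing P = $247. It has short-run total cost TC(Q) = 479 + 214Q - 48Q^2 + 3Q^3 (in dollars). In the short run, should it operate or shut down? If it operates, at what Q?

Variable cost is VC = 214Q - 48Q^2 + 3Q^3, so AVC = VC/Q = 214 - 48Q + 3Q^2 and MC = dTC/dQ = 214 - 96Q + 9Q^2.
AVC is minimized where dAVC/dQ = -48 + 6Q = 0, at Q = 8; min AVC = 214 - 48·8 + 3·8^2 = $22.
Because $247 ≥ $22, revenue can cover variable cost; the firm operates.
Set P = MC: 247 = 214 - 96Q + 9Q^2 → -33 - 96Q + 9Q^2 = 0. The roots are Q = -1/3 and Q = 11; the profit-maximizing output is on the rising part of MC, so Q* = 11.
Check: AVC at Q = 11 is $49 ≤ P, so revenue covers variable cost.
Profit = P·Q − TC = 247·11 − 1018 = $1699.

Produce at Q = 11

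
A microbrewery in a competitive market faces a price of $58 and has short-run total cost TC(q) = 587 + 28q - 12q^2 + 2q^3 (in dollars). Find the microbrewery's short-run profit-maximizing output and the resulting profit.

AVC = 28 - 12q + 2q^2 has its minimum $10 at q = 3; price $58 clears that bar, so the firm operates.
MC = 28 - 24q + 6q^2. Setting P = MC and taking the root on the rising branch gives q* = 5.
TR = 58·5 = 290. TC = 587 + 90 = 677. Profit = 290 − 677 = -$387.
By producing, the firm covers all variable cost plus $200 of fixed cost; shutting down would lose the full $587.

Profit = -$387 at q = 5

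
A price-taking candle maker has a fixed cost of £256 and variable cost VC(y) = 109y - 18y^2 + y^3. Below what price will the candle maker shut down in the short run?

Short-run supply begins at min AVC. From VC = 109y - 18y^2 + y^3, AVC = 109 - 18y + y^2.
dAVC/dy = -18 + 2y = 0 gives y = 9. min AVC = 109 - 18·9 + 9^2 = 28.
So the shutdown price is £28.

£28 per unit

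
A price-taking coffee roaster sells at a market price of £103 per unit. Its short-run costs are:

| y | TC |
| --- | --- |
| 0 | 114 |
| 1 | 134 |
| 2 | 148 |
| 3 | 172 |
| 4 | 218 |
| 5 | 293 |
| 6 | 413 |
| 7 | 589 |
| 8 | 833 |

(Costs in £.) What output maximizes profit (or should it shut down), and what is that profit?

y = 5; profit = £222

Profit at each row (π = 103y − TC): y=0: -114; y=1: -31; y=2: 58; y=3: 137; y=4: 194; y=5: 222; y=6: 205; y=7: 132; y=8: -9.
Profit is maximized at y = 5. AVC there is 179/5 = £35.80 ≤ P, so producing beats shutting down (which would give -£114).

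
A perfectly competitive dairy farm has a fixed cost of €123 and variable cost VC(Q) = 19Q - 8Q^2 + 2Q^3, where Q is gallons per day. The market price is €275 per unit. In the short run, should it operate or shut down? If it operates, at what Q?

Produce at Q = 8

Variable cost is VC = 19Q - 8Q^2 + 2Q^3, so AVC = VC/Q = 19 - 8Q + 2Q^2 and MC = dTC/dQ = 19 - 16Q + 6Q^2.
The AVC parabola has its vertex at Q = 8/4 = 2, where AVC = 19 - 8·2 + 2·2^2 = €11.
Because €275 ≥ €11, revenue can cover variable cost; the firm operates.
Set P = MC: 275 = 19 - 16Q + 6Q^2 → -256 - 16Q + 6Q^2 = 0. The roots are Q = -16/3 and Q = 8; the profit-maximizing output is on the rising part of MC, so Q* = 8.
Check: AVC at Q = 8 is €83 ≤ P, so revenue covers variable cost.
Profit = P·Q − TC = 275·8 − 787 = €1413.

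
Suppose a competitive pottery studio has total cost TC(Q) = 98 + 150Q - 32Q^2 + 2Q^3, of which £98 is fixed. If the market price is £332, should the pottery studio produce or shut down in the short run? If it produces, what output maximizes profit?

Variable cost is VC = 150Q - 32Q^2 + 2Q^3, so AVC = VC/Q = 150 - 32Q + 2Q^2 and MC = dTC/dQ = 150 - 64Q + 6Q^2.
AVC hits its minimum where MC = AVC, at Q = 8, giving min AVC = 150 - 32·8 + 2·8^2 = £22.
P = £332 exceeds min AVC = £22, so the firm stays open.
Solving P = MC: -182 - 64Q + 6Q^2 = 0 ⇒ Q = -7/3 or 13. On the upward-sloping branch, Q* = 13.
Check: AVC at Q = 13 is £72 ≤ P, so revenue covers variable cost.
Profit = P·Q − TC = 332·13 − 1034 = £3282.

Produce at Q = 13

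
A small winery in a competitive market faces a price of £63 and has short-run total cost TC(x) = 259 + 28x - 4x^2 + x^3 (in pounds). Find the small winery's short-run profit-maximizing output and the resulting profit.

Profit = -£109 at x = 5

AVC = 28 - 4x + x^2 has its minimum £24 at x = 2; price £63 clears that bar, so the firm operates.
MC = 28 - 8x + 3x^2. Setting P = MC and taking the root on the rising branch gives x* = 5.
TR = 63·5 = 315. TC = 259 + 165 = 424. Profit = 315 − 424 = -£109.
By producing, the firm covers all variable cost plus £150 of fixed cost; shutting down would lose the full £259.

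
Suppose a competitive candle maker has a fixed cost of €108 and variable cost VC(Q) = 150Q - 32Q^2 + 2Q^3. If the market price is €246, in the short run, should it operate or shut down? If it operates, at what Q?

From TC, MC = TC'(Q) = 150 - 64Q + 6Q^2 and AVC = VC/Q = 150 - 32Q + 2Q^2.
AVC is minimized where dAVC/dQ = -32 + 4Q = 0, at Q = 8; min AVC = 150 - 32·8 + 2·8^2 = €22.
Since P = €246 ≥ min AVC = €22, price covers variable cost and the firm should produce.
Set P = MC: 246 = 150 - 64Q + 6Q^2 → -96 - 64Q + 6Q^2 = 0. The roots are Q = -4/3 and Q = 12; the profit-maximizing output is on the rising part of MC, so Q* = 12.
Check: AVC at Q = 12 is €54 ≤ P, so revenue covers variable cost.
Profit = P·Q − TC = 246·12 − 756 = €2196.

Produce at Q = 12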